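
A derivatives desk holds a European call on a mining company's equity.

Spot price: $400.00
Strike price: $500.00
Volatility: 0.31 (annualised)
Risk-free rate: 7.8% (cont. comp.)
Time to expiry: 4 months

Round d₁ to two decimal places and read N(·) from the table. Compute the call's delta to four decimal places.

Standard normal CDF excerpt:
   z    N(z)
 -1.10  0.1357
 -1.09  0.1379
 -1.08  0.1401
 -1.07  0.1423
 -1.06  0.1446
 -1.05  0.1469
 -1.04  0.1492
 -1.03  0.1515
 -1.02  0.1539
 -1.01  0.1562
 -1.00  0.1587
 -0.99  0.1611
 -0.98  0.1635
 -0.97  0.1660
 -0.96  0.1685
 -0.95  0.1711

0.1562

T = 0.3333;  σ√T = 0.1790
d₁ = [ln(400/500) + (0.078 + 0.31²/2)·0.3333] / 0.1790 = [-0.2231 + 0.0420] / 0.1790 = -1.0120 which rounds to -1.01
N(d₁) = N(-1.01) = 0.1562
Δ_call = N(d₁) = 0.1562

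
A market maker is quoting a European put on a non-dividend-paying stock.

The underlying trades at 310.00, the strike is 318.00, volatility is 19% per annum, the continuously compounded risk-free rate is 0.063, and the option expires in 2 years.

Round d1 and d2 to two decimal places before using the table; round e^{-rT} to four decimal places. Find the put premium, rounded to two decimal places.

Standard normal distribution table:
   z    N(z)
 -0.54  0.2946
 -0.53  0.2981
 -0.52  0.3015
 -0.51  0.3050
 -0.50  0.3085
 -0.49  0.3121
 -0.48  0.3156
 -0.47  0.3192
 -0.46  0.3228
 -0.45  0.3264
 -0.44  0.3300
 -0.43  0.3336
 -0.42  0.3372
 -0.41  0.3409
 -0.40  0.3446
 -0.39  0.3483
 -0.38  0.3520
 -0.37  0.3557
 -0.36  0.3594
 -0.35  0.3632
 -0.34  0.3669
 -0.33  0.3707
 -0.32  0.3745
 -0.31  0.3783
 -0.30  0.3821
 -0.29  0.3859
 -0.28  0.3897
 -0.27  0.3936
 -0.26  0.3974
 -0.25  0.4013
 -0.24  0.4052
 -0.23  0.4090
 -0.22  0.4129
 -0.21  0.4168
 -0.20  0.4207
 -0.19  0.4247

σ√T = 0.19 × 1.4142 = 0.2687
ln(S/K) + (r + σ²/2)T = ln(310/318) + (0.063 + 0.19²/2)·2 = -0.0255 + 0.1621 = 0.1366
d₁ = 0.1366 / 0.2687 = 0.5085 ≈ 0.51
d₂ = d₁ − σ√T = 0.5085 − 0.2687 = 0.2397 ≈ 0.24
exp(−rT) = exp(−0.063·2) = 0.8816
N(−d₂) = N(-0.24) = 0.4052;  N(−d₁) = N(-0.51) = 0.3050
P = 318·0.8816·0.4052 − 310·0.3050 = 113.5973 − 94.5500 = 19.0473

19.05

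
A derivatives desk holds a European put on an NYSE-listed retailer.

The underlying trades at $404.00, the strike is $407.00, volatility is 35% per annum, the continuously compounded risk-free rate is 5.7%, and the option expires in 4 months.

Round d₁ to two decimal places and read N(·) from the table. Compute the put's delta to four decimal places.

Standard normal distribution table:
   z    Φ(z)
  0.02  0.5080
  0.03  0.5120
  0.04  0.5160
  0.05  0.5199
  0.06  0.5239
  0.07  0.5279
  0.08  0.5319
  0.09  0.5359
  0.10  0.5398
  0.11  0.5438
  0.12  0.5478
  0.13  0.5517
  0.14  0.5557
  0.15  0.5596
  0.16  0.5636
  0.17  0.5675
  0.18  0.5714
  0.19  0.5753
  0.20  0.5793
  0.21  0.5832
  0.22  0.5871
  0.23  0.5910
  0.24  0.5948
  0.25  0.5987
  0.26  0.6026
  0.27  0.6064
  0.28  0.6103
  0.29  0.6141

-0.4364

σ√T = 0.35·√0.3333 = 0.2021
ln(S/K) + (r + σ²/2)T = ln(404/407) + (0.057 + 0.35²/2)·0.3333 = -0.0074 + 0.0394 = 0.0320
d₁ = 0.0320 / 0.2021 = 0.1584 which rounds to 0.16
N(d₁) = N(0.16) = 0.5636
Δ_put = N(d₁) − 1 = 0.5636 − 1 = -0.4364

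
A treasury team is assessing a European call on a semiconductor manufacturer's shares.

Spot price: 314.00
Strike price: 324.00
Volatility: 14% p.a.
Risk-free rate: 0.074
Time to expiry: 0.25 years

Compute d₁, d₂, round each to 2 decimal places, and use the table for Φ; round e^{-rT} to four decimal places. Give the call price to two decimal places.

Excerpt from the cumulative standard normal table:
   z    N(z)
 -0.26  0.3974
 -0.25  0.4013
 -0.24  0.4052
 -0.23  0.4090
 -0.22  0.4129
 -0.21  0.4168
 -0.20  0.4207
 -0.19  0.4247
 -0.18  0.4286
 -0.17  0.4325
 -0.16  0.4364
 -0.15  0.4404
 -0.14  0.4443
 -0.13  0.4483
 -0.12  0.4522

T = 0.25;  σ√T = 0.0700
ln(S/K) + (r + σ²/2)T = ln(314/324) + (0.074 + 0.14²/2)·0.25 = -0.0314 + 0.0209 = -0.0104
d₁ = -0.0104 / 0.0700 = -0.1486 ⇒ -0.15
d₂ = d₁ − σ√T = -0.1486 − 0.0700 = -0.2186 ⇒ -0.22
exp(−rT) = exp(−0.074·0.25) = 0.9817
N(d₁) = N(-0.15) = 0.4404;  N(d₂) = N(-0.22) = 0.4129
C = 314·0.4404 − 324·0.9817·0.4129 = 138.2856 − 131.3314 = 6.9542

6.95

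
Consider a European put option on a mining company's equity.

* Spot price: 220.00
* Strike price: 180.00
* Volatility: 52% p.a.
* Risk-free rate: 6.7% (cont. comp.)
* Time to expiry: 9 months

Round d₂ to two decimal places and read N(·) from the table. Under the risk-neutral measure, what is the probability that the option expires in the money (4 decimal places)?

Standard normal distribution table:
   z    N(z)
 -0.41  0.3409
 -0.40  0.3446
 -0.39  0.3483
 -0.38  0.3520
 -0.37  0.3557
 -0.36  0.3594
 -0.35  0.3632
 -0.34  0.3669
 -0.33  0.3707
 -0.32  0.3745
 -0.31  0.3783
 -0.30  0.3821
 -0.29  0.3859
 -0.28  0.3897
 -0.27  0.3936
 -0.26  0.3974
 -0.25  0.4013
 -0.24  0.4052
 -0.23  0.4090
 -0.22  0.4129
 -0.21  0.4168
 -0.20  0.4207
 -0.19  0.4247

T = 0.75;  σ√T = 0.4503
ln(S/K) + (r + σ²/2)T = ln(220/180) + (0.067 + 0.52²/2)·0.75 = 0.2007 + 0.1517 = 0.3523
d₁ = 0.3523 / 0.4503 = 0.7824 → 0.78
d₂ = d₁ − σ√T = 0.7824 − 0.4503 = 0.3320 → 0.33
Risk-neutral Pr[S_T < K] = N(−d₂) = N(-0.33) = 0.3707

0.3707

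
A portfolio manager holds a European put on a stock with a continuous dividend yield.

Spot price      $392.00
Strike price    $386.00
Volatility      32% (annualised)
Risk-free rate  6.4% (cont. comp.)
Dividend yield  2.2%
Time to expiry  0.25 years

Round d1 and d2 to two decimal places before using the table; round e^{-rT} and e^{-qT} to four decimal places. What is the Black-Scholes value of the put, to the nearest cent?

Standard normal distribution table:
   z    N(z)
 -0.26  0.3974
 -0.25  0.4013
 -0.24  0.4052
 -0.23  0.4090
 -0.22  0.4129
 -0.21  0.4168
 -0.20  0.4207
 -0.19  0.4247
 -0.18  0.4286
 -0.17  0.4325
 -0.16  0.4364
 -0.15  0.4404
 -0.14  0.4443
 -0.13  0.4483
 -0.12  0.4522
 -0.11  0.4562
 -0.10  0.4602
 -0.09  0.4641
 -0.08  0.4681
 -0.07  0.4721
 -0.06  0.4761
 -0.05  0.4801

$19.85

σ√T = 0.32 × 0.5000 = 0.1600
d₁ = [ln(392/386) + (0.064 − 0.022 + 0.32²/2)·0.25] / 0.1600 = [0.0154 + 0.0233] / 0.1600 = 0.2420 → 0.24
d₂ = d₁ − σ√T = 0.2420 − 0.1600 = 0.0820 → 0.08
exp(−qT) = exp(−0.022·0.25) = 0.9945;  exp(−rT) = exp(−0.064·0.25) = 0.9841
N(−d₂) = N(-0.08) = 0.4681;  N(−d₁) = N(-0.24) = 0.4052
P = 386·0.9841·0.4681 − 392·0.9945·0.4052 = 177.8137 − 157.9648 = 19.8489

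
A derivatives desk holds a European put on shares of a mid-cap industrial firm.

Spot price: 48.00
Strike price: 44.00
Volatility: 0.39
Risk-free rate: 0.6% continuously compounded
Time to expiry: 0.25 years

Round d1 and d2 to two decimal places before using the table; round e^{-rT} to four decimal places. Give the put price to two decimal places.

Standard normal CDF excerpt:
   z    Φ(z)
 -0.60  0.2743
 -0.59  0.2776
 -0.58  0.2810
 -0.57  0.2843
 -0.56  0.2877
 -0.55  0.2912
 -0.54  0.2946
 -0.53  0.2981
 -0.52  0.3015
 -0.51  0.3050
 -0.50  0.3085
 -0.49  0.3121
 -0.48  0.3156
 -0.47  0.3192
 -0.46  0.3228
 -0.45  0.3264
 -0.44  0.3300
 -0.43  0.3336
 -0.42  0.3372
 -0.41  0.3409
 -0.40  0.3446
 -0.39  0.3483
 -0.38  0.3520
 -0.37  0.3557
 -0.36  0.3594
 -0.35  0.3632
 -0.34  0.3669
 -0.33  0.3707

1.81

σ√T = 0.39 × 0.5000 = 0.1950
ln(S/K) + (r + σ²/2)T = ln(48/44) + (0.006 + 0.39²/2)·0.25 = 0.0870 + 0.0205 = 0.1075
d₁ = 0.1075 / 0.1950 = 0.5514 which rounds to 0.55
d₂ = d₁ − σ√T = 0.5514 − 0.1950 = 0.3564 which rounds to 0.36
e^(−rT) = e^(−0.006·0.25) = 0.9985
P = 44·0.9985·N(-0.36) − 48·N(-0.55) = 44·0.9985·0.3594 − 48·0.2912 = 15.7899 − 13.9776 = 1.8123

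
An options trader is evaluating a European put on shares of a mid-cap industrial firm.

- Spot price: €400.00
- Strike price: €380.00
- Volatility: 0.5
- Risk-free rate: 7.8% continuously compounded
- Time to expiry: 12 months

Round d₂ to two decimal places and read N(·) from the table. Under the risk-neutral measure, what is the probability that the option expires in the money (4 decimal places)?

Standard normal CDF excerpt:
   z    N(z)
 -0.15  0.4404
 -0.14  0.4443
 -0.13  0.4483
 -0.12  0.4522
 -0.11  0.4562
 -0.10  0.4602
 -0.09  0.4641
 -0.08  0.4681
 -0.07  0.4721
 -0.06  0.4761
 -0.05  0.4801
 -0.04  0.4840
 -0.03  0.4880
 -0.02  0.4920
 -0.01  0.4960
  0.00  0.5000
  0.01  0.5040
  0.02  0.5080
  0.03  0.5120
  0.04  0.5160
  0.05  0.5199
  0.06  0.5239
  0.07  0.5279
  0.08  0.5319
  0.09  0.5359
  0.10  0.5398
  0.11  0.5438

σ√T = 0.5 × 1.0000 = 0.5000
d₁ = [ln(400/380) + (0.078 + 0.5²/2)·1] / 0.5000 = [0.0513 + 0.2030] / 0.5000 = 0.5086 → 0.51
d₂ = d₁ − σ√T = 0.5086 − 0.5000 = 0.0086 → 0.01
Risk-neutral Pr[S_T < K] = N(−d₂) = N(-0.01) = 0.4960

0.4960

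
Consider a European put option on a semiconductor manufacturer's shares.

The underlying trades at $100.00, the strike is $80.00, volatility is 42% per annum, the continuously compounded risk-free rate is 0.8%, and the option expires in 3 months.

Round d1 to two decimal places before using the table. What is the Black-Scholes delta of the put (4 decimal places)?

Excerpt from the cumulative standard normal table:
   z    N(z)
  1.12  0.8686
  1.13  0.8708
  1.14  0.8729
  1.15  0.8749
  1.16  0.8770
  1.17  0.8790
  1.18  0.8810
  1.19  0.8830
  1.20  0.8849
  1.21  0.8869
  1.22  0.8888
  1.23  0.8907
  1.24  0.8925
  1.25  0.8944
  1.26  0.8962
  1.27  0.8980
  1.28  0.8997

-0.1190

T = 0.25;  σ√T = 0.2100
d₁ = [ln(100/80) + (0.008 + 0.42²/2)·0.25] / 0.2100 = [0.2231 + 0.0240] / 0.2100 = 1.1771 which rounds to 1.18
N(d₁) = N(1.18) = 0.8810
Δ_put = N(d₁) − 1 = 0.8810 − 1 = -0.1190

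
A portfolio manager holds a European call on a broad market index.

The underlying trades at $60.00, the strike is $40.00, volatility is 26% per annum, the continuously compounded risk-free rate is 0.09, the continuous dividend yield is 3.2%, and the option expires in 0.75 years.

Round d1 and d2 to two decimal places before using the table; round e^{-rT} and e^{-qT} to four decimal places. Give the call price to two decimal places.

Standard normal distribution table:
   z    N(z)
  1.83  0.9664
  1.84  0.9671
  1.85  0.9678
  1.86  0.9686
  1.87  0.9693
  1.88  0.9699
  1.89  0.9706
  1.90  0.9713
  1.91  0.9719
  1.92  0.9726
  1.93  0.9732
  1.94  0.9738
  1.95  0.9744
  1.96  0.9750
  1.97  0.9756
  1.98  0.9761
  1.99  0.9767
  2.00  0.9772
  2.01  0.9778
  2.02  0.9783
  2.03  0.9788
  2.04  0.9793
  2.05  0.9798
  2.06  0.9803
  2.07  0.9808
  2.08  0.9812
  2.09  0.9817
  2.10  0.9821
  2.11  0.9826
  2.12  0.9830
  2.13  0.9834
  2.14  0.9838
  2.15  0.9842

σ√T = 0.26 × 0.8660 = 0.2252
d₁ = [ln(60/40) + (0.09 − 0.032 + ½·0.26²)·0.75] / (σ√T) = (0.4055 + 0.0688) / 0.2252 = 2.1065 which rounds to 2.11
d₂ = 2.1065 − 0.2252 = 1.8813 which rounds to 1.88
exp(−qT) = exp(−0.032·0.75) = 0.9763;  exp(−rT) = exp(−0.09·0.75) = 0.9347
C = 60·0.9763·N(2.11) − 40·0.9347·N(1.88) = 60·0.9763·0.9826 − 40·0.9347·0.9699 = 57.5587 − 36.2626 = 21.2961

$21.30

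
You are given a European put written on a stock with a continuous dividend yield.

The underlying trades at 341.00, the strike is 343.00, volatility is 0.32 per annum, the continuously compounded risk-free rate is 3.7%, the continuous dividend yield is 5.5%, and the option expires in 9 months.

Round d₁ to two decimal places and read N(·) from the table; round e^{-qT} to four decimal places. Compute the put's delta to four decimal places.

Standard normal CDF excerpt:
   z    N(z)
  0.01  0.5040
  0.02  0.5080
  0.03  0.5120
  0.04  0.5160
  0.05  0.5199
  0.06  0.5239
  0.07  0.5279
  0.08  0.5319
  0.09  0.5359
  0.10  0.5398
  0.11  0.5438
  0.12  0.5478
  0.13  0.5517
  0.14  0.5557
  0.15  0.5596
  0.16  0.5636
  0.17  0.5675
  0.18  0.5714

-0.4530

T = 0.75;  σ√T = 0.2771
ln(S/K) + (r − q + σ²/2)T = ln(341/343) + (0.037 − 0.055 + 0.32²/2)·0.75 = -0.0058 + 0.0249 = 0.0191
d₁ = 0.0191 / 0.2771 = 0.0687 ⇒ 0.07
N(d₁) = N(0.07) = 0.5279
Δ_put = e^(−qT)·(N(d₁) − 1) = 0.9596·(0.5279 − 1) = -0.4530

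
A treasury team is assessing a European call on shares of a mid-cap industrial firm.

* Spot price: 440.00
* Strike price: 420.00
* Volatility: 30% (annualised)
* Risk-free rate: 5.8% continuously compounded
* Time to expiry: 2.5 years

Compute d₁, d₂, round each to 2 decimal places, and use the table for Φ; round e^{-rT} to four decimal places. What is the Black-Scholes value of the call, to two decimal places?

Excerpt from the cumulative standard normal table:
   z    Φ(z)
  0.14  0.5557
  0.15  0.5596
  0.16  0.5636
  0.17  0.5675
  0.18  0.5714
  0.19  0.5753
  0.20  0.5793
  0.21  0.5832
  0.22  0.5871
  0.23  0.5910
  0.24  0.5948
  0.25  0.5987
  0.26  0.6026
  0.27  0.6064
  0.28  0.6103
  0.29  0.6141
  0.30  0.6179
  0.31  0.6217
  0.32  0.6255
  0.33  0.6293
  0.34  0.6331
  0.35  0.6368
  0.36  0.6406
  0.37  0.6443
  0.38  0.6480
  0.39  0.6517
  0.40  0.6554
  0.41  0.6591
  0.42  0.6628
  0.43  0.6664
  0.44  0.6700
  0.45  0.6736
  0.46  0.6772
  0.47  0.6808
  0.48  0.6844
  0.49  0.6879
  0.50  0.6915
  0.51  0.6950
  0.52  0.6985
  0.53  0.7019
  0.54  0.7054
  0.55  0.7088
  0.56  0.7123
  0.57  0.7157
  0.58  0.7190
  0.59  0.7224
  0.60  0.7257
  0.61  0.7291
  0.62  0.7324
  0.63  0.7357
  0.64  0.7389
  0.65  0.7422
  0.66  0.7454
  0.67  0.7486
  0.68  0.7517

σ√T = 0.3·√2.5 = 0.4743
d₁ = [ln(440/420) + (0.058 + ½·0.3²)·2.5] / (σ√T) = (0.0465 + 0.2575) / 0.4743 = 0.6409 → 0.64
d₂ = 0.6409 − 0.4743 = 0.1666 → 0.17
exp(−rT) = exp(−0.058·2.5) = 0.8650
N(d₁) = N(0.64) = 0.7389;  N(d₂) = N(0.17) = 0.5675
C = 440·0.7389 − 420·0.8650·0.5675 = 325.1160 − 206.1728 = 118.9432

118.94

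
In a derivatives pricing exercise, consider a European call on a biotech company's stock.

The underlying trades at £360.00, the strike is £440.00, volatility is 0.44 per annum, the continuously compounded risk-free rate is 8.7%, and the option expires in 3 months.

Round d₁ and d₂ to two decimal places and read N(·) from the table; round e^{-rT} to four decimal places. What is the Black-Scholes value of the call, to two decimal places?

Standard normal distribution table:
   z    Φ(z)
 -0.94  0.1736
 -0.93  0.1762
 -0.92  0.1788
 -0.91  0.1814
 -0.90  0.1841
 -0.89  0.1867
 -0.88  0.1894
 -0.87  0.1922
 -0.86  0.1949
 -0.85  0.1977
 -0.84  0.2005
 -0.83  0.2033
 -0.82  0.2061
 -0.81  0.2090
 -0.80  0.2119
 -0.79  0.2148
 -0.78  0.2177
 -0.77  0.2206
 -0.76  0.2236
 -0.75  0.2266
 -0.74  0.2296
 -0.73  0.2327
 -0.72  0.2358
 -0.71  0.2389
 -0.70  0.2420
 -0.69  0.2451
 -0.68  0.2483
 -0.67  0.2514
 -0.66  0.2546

σ√T = 0.44·√0.25 = 0.2200
d₁ = [ln(360/440) + (0.087 + 0.44²/2)·0.25] / 0.2200 = [-0.2007 + 0.0459] / 0.2200 = -0.7033 → -0.70
d₂ = d₁ − σ√T = -0.7033 − 0.2200 = -0.9233 → -0.92
exp(−rT) = exp(−0.087·0.25) = 0.9785
N(d₁) = N(-0.70) = 0.2420;  N(d₂) = N(-0.92) = 0.1788
C = 360·0.2420 − 440·0.9785·0.1788 = 87.1200 − 76.9806 = 10.1394

£10.14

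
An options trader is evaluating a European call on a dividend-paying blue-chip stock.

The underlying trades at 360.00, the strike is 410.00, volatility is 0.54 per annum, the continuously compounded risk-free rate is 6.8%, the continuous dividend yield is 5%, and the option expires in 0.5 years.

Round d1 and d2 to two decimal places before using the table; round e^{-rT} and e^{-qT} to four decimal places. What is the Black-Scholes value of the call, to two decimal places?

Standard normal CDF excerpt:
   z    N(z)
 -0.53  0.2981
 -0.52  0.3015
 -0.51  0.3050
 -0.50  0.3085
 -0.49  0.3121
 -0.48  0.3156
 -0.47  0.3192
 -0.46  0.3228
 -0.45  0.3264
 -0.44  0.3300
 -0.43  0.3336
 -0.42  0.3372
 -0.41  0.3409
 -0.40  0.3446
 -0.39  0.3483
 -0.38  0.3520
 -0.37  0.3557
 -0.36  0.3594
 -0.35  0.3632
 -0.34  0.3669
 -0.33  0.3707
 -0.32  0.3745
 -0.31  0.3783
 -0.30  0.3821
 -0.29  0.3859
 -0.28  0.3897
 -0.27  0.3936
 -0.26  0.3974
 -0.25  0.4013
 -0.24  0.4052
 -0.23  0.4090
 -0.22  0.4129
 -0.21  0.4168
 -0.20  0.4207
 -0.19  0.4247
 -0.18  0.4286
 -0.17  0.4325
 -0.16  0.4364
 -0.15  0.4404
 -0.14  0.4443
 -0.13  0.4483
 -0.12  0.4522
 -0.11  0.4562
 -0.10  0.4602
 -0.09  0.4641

T = 0.5;  σ√T = 0.3818
d₁ = [ln(360/410) + (0.068 − 0.05 + 0.54²/2)·0.5] / 0.3818 = [-0.1301 + 0.0819] / 0.3818 = -0.1261 ⇒ -0.13
d₂ = d₁ − σ√T = -0.1261 − 0.3818 = -0.5079 ⇒ -0.51
e^(−qT) = e^(−0.05·0.5) = 0.9753;  e^(−rT) = e^(−0.068·0.5) = 0.9666
C = 360·0.9753·N(-0.13) − 410·0.9666·N(-0.51) = 360·0.9753·0.4483 − 410·0.9666·0.3050 = 157.4017 − 120.8733 = 36.5284

36.53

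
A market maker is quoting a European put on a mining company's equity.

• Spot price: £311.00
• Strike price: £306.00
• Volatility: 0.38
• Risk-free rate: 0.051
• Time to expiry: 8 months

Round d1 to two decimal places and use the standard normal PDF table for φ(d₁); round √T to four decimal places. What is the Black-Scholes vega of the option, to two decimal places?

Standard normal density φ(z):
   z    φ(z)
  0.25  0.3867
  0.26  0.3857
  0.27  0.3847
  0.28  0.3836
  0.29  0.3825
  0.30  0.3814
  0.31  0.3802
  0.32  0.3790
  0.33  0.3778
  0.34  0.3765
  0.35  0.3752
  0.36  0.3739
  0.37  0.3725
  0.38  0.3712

96.24

T = 0.6667;  σ√T = 0.3103
ln(S/K) + (r + σ²/2)T = ln(311/306) + (0.051 + 0.38²/2)·0.6667 = 0.0162 + 0.0821 = 0.0983
d₁ = 0.0983 / 0.3103 = 0.3170 → 0.32
√T = √0.6667 = 0.8165
φ(d₁) = φ(0.32) = 0.3790
vega = S·φ(d₁)·√T = 311·0.3790·0.8165 = 96.2400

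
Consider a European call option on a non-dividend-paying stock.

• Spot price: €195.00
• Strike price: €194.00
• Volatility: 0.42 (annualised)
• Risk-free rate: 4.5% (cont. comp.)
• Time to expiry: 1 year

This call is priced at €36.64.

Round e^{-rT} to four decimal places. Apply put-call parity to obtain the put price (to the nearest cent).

e^(−rT) = e^(−0.045·1) = 0.9560
Put-call parity: C − P = S − K·e^(−rT) = 195 − 194·0.9560 = 195 − 185.4640 = 9.5360
P = C − (C − P) = 36.64 − (9.5360) = 27.1040

€27.10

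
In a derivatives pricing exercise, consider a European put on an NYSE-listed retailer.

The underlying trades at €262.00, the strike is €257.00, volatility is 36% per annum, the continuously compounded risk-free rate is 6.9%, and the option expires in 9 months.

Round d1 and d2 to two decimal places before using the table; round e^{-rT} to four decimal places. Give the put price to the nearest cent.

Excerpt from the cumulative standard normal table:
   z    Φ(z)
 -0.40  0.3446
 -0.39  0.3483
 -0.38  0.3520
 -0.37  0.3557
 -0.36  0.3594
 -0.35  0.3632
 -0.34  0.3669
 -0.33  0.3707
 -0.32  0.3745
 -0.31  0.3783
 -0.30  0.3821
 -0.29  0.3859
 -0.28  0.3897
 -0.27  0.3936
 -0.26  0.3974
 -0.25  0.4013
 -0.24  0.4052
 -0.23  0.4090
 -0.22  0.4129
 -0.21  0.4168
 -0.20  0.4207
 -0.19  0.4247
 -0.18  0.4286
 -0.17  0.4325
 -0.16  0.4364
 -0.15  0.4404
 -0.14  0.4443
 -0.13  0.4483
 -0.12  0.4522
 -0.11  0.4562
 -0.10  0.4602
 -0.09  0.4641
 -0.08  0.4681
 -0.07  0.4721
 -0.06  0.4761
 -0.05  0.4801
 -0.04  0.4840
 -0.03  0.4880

σ√T = 0.36 × 0.8660 = 0.3118
d₁ = [ln(262/257) + (0.069 + ½·0.36²)·0.75] / (σ√T) = (0.0193 + 0.1003) / 0.3118 = 0.3837 ⇒ 0.38
d₂ = 0.3837 − 0.3118 = 0.0719 ⇒ 0.07
exp(−rT) = exp(−0.069·0.75) = 0.9496
N(−d₂) = N(-0.07) = 0.4721;  N(−d₁) = N(-0.38) = 0.3520
P = 257·0.9496·0.4721 − 262·0.3520 = 115.2147 − 92.2240 = 22.9907

€22.99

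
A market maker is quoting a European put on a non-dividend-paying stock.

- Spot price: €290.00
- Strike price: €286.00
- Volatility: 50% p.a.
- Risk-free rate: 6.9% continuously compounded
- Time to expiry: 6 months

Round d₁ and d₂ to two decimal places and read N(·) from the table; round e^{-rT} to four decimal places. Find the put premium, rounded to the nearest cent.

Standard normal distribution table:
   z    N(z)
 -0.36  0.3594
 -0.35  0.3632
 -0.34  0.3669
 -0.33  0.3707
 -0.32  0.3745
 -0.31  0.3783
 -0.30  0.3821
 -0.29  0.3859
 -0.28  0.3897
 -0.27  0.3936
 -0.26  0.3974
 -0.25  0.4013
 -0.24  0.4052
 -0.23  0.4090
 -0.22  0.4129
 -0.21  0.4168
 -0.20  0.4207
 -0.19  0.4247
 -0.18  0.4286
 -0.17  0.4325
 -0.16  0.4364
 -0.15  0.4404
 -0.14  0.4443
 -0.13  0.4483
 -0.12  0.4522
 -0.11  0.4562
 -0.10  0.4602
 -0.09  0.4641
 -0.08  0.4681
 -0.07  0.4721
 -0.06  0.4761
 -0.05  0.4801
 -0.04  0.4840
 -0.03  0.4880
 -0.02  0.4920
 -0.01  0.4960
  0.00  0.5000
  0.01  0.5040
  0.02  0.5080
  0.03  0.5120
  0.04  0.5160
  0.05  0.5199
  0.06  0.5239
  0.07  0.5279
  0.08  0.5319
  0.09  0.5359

σ√T = 0.5 × 0.7071 = 0.3536
d₁ = [ln(290/286) + (0.069 + 0.5²/2)·0.5] / 0.3536 = [0.0139 + 0.0970] / 0.3536 = 0.3136 ⇒ 0.31
d₂ = d₁ − σ√T = 0.3136 − 0.3536 = -0.0399 ⇒ -0.04
exp(−rT) = exp(−0.069·0.5) = 0.9661
N(−d₂) = N(0.04) = 0.5160;  N(−d₁) = N(-0.31) = 0.3783
P = 286·0.9661·0.5160 − 290·0.3783 = 142.5732 − 109.7070 = 32.8662

€32.87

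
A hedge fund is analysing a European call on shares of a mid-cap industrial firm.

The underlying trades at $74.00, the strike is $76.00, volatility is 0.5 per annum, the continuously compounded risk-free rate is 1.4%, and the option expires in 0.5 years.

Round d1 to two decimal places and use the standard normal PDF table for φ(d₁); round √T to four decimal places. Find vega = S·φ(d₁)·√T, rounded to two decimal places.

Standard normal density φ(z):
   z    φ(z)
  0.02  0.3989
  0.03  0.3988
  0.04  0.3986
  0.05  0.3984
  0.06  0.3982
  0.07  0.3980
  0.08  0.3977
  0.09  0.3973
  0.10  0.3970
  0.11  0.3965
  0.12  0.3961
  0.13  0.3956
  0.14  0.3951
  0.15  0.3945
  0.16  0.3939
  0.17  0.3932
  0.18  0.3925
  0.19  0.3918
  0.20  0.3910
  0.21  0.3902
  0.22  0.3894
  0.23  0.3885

20.73

σ√T = 0.5·√0.5 = 0.3536
d₁ = [ln(74/76) + (0.014 + ½·0.5²)·0.5] / (σ√T) = (-0.0267 + 0.0695) / 0.3536 = 0.1211 → 0.12
√T = √0.5 = 0.7071
φ(d₁) = φ(0.12) = 0.3961
vega = S·φ(d₁)·√T = 74·0.3961·0.7071 = 20.7261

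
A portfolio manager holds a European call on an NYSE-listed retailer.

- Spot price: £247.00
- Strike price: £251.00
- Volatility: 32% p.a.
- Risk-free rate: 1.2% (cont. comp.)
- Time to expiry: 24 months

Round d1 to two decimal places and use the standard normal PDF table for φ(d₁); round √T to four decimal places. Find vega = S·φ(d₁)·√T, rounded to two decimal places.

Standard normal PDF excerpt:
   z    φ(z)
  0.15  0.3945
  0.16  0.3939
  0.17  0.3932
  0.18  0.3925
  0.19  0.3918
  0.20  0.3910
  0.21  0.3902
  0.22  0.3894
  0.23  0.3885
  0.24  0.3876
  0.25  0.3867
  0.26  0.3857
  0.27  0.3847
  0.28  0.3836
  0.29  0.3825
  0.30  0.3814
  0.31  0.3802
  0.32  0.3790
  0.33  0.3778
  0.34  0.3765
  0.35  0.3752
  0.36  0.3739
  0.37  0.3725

135.39

σ√T = 0.32 × 1.4142 = 0.4525
ln(S/K) + (r + σ²/2)T = ln(247/251) + (0.012 + 0.32²/2)·2 = -0.0161 + 0.1264 = 0.1103
d₁ = 0.1103 / 0.4525 = 0.2438 which rounds to 0.24
√T = √2 = 1.4142
φ(d₁) = φ(0.24) = 0.3876
vega = S·φ(d₁)·√T = 247·0.3876·1.4142 = 135.3915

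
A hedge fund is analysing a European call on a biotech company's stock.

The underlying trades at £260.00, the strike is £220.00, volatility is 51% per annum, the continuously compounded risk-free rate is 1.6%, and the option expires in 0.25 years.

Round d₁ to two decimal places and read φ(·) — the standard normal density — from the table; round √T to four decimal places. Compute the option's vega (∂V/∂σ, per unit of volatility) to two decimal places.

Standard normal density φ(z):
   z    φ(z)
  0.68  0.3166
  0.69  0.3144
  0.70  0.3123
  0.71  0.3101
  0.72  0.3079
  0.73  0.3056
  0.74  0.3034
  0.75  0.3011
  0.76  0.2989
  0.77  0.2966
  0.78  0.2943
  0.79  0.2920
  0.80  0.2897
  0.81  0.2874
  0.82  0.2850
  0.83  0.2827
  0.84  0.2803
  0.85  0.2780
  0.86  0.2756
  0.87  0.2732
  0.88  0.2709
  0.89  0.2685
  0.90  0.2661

37.66

σ√T = 0.51 × 0.5000 = 0.2550
d₁ = [ln(260/220) + (0.016 + 0.51²/2)·0.25] / 0.2550 = [0.1671 + 0.0365] / 0.2550 = 0.7983 ≈ 0.80
√T = √0.25 = 0.5000
φ(d₁) = φ(0.80) = 0.2897
vega = S·φ(d₁)·√T = 260·0.2897·0.5000 = 37.6610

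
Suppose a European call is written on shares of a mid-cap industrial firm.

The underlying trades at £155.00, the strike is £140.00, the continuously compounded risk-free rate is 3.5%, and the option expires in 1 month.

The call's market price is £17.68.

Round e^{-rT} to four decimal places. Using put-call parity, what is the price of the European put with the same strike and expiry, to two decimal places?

£2.27

e^(−rT) = e^(−0.035·0.08333) = 0.9971
Put-call parity: C − P = S − K·e^(−rT) = 155 − 140·0.9971 = 155 − 139.5940 = 15.4060
P = C − (C − P) = 17.68 − (15.4060) = 2.2740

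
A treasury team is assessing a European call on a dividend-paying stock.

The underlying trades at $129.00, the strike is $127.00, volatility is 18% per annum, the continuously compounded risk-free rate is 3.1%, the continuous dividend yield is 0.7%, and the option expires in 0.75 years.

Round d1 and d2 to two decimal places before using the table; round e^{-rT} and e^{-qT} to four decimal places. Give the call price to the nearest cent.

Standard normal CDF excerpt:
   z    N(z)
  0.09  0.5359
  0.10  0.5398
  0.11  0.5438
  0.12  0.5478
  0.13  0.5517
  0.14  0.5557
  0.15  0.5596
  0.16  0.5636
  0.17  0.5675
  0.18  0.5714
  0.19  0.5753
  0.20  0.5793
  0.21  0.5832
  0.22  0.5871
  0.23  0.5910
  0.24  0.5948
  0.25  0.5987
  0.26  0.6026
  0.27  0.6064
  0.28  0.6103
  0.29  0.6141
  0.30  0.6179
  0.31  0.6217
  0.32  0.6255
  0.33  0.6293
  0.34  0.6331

$9.86

σ√T = 0.18·√0.75 = 0.1559
d₁ = [ln(129/127) + (0.031 − 0.007 + 0.18²/2)·0.75] / 0.1559 = [0.0156 + 0.0301] / 0.1559 = 0.2936 ⇒ 0.29
d₂ = d₁ − σ√T = 0.2936 − 0.1559 = 0.1378 ⇒ 0.14
e^(−qT) = e^(−0.007·0.75) = 0.9948;  e^(−rT) = e^(−0.031·0.75) = 0.9770
N(d₁) = N(0.29) = 0.6141;  N(d₂) = N(0.14) = 0.5557
C = 129·0.9948·0.6141 − 127·0.9770·0.5557 = 78.8070 − 68.9507 = 9.8563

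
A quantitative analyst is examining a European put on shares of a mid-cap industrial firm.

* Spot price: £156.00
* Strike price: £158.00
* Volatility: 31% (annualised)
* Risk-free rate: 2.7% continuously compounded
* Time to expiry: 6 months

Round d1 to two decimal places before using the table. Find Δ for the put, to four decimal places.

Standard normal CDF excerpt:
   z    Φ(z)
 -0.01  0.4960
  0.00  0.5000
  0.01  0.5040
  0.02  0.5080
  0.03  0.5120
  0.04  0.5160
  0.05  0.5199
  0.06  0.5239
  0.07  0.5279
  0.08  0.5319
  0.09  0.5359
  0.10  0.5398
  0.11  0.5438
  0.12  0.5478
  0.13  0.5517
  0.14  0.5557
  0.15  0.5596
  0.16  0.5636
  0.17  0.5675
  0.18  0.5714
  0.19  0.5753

-0.4562

T = 0.5;  σ√T = 0.2192
ln(S/K) + (r + σ²/2)T = ln(156/158) + (0.027 + 0.31²/2)·0.5 = -0.0127 + 0.0375 = 0.0248
d₁ = 0.0248 / 0.2192 = 0.1131 → 0.11
N(d₁) = N(0.11) = 0.5438
Δ_put = N(d₁) − 1 = 0.5438 − 1 = -0.4562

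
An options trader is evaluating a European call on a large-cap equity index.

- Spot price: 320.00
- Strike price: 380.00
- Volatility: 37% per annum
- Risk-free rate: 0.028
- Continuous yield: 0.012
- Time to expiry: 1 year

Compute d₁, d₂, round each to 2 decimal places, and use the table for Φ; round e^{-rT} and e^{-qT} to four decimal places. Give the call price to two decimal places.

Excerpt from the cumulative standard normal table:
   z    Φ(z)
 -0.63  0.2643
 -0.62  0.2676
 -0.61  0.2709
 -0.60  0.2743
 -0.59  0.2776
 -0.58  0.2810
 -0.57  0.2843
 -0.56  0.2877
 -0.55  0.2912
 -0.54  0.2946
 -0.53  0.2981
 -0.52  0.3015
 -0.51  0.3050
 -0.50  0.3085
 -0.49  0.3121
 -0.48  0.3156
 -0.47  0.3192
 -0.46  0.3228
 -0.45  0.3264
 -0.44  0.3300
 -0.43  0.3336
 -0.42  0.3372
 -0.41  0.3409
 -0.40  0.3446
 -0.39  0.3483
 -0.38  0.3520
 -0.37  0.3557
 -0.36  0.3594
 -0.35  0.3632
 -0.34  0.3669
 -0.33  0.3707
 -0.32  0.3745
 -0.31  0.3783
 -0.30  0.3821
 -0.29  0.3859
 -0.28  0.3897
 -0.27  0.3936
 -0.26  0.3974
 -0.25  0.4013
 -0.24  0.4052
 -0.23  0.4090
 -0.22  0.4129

28.02

T = 1;  σ√T = 0.3700
d₁ = [ln(320/380) + (0.028 − 0.012 + 0.37²/2)·1] / 0.3700 = [-0.1719 + 0.0844] / 0.3700 = -0.2362 which rounds to -0.24
d₂ = d₁ − σ√T = -0.2362 − 0.3700 = -0.6062 which rounds to -0.61
exp(−qT) = exp(−0.012·1) = 0.9881;  exp(−rT) = exp(−0.028·1) = 0.9724
N(d₁) = N(-0.24) = 0.4052;  N(d₂) = N(-0.61) = 0.2709
C = 320·0.9881·0.4052 − 380·0.9724·0.2709 = 128.1210 − 100.1008 = 28.0202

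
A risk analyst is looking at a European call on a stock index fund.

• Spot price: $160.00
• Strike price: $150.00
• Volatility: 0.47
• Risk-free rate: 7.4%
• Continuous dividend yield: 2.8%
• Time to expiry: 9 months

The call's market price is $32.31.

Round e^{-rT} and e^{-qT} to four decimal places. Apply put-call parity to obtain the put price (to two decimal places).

$17.54

e^(−qT) = e^(−0.028·0.75) = 0.9792;  e^(−rT) = e^(−0.074·0.75) = 0.9460
Put-call parity: C − P = S·e^(−qT) − K·e^(−rT) = 160·0.9792 − 150·0.9460 = 156.6720 − 141.9000 = 14.7720
P = C − (C − P) = 32.31 − (14.7720) = 17.5380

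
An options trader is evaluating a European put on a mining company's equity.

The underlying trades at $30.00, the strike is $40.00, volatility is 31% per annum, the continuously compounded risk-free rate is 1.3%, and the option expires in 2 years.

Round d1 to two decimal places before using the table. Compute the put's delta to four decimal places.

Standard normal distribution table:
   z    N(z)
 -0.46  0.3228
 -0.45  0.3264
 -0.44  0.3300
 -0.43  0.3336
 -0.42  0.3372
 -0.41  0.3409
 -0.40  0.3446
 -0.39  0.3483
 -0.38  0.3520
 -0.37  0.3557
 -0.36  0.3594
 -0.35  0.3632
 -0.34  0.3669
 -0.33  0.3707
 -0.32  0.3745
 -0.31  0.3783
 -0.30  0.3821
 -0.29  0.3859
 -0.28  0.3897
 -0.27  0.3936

σ√T = 0.31 × 1.4142 = 0.4384
ln(S/K) + (r + σ²/2)T = ln(30/40) + (0.013 + 0.31²/2)·2 = -0.2877 + 0.1221 = -0.1656
d₁ = -0.1656 / 0.4384 = -0.3777 ⇒ -0.38
N(d₁) = N(-0.38) = 0.3520
Δ_put = N(d₁) − 1 = 0.3520 − 1 = -0.6480

-0.6480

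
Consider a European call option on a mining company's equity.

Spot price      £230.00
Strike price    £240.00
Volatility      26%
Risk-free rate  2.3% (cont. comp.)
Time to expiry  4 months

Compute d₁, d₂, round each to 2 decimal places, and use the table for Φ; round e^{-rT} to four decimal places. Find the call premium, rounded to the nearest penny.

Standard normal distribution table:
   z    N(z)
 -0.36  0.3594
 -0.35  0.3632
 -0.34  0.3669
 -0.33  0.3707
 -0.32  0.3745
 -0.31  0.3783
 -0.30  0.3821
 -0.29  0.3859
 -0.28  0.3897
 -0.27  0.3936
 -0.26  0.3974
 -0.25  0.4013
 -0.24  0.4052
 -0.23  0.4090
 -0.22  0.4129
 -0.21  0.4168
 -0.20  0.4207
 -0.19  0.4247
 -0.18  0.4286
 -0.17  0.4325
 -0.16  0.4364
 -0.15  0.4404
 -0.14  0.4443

T = 0.3333;  σ√T = 0.1501
d₁ = [ln(230/240) + (0.023 + ½·0.26²)·0.3333] / (σ√T) = (-0.0426 + 0.0189) / 0.1501 = -0.1574 ≈ -0.16
d₂ = -0.1574 − 0.1501 = -0.3075 ≈ -0.31
exp(−rT) = exp(−0.023·0.3333) = 0.9924
C = 230·N(-0.16) − 240·0.9924·N(-0.31) = 230·0.4364 − 240·0.9924·0.3783 = 100.3720 − 90.1020 = 10.2700

£10.27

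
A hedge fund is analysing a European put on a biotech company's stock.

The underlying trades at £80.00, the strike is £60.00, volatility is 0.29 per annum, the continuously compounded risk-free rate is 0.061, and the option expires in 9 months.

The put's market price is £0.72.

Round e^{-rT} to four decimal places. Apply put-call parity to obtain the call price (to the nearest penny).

e^(−rT) = e^(−0.061·0.75) = 0.9553
Put-call parity: C − P = S − K·e^(−rT) = 80 − 60·0.9553 = 80 − 57.3180 = 22.6820
C = P + (C − P) = 0.72 + (22.6820) = 23.4020

£23.40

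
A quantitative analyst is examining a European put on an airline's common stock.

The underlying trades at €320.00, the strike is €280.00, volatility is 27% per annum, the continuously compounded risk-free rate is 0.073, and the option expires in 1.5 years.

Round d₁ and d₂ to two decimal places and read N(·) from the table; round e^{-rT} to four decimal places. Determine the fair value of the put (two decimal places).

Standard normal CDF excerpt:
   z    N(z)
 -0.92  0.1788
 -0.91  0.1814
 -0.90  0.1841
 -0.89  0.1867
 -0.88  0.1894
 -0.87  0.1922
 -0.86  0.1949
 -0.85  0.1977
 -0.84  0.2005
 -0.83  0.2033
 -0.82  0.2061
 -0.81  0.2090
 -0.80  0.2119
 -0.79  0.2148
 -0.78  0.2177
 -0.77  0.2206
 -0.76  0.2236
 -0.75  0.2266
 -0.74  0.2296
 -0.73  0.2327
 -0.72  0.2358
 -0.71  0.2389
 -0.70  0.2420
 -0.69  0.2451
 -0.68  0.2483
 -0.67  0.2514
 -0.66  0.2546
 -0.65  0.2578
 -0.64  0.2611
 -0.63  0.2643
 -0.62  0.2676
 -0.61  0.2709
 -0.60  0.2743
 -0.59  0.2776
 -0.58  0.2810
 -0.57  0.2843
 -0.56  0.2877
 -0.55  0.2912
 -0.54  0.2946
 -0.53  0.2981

T = 1.5;  σ√T = 0.3307
ln(S/K) + (r + σ²/2)T = ln(320/280) + (0.073 + 0.27²/2)·1.5 = 0.1335 + 0.1642 = 0.2977
d₁ = 0.2977 / 0.3307 = 0.9003 which rounds to 0.90
d₂ = d₁ − σ√T = 0.9003 − 0.3307 = 0.5696 which rounds to 0.57
e^(−rT) = e^(−0.073·1.5) = 0.8963
N(−d₂) = N(-0.57) = 0.2843;  N(−d₁) = N(-0.90) = 0.1841
P = 280·0.8963·0.2843 − 320·0.1841 = 71.3491 − 58.9120 = 12.4371

€12.44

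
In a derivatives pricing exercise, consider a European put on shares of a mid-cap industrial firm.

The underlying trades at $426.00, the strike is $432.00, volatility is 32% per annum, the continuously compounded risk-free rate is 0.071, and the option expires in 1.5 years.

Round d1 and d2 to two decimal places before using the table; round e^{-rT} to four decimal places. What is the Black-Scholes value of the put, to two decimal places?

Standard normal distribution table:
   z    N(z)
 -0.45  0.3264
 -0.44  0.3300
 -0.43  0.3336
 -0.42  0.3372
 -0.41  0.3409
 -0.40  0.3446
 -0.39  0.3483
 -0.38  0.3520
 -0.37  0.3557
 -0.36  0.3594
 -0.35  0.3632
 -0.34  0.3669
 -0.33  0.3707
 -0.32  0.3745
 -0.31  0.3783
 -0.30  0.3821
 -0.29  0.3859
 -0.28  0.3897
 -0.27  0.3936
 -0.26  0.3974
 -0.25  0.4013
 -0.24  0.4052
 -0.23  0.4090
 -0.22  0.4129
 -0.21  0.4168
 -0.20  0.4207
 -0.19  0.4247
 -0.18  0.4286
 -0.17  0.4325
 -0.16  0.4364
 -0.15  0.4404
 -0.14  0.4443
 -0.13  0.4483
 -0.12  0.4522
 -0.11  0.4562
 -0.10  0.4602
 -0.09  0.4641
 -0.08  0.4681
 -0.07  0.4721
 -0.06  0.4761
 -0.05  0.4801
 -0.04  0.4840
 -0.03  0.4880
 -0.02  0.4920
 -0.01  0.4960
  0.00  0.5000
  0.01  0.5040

σ√T = 0.32·√1.5 = 0.3919
ln(S/K) + (r + σ²/2)T = ln(426/432) + (0.071 + 0.32²/2)·1.5 = -0.0140 + 0.1833 = 0.1693
d₁ = 0.1693 / 0.3919 = 0.4320 ≈ 0.43
d₂ = d₁ − σ√T = 0.4320 − 0.3919 = 0.0401 ≈ 0.04
e^(−rT) = e^(−0.071·1.5) = 0.8990
P = 432·0.8990·N(-0.04) − 426·N(-0.43) = 432·0.8990·0.4840 − 426·0.3336 = 187.9701 − 142.1136 = 45.8565

$45.86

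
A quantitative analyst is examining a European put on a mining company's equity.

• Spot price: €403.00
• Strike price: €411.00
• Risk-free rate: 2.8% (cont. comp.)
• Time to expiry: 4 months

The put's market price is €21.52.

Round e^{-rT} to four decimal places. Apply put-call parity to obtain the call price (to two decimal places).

exp(−rT) = exp(−0.028·0.3333) = 0.9907
Put-call parity: C − P = S − K·e^(−rT) = 403 − 411·0.9907 = 403 − 407.1777 = -4.1777
C = P + (C − P) = 21.52 + (-4.1777) = 17.3423

€17.34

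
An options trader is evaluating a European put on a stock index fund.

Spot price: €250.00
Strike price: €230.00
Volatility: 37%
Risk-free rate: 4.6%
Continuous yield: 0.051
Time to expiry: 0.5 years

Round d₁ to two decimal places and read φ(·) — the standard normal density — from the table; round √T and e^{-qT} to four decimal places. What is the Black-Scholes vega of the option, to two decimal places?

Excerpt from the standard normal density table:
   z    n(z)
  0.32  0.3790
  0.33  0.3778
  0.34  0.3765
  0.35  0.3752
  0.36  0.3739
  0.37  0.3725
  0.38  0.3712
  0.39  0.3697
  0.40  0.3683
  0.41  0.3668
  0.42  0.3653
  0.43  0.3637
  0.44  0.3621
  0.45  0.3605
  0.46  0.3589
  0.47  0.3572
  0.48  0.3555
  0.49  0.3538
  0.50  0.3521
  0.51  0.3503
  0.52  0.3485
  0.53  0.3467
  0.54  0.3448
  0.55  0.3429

62.40

σ√T = 0.37·√0.5 = 0.2616
ln(S/K) + (r − q + σ²/2)T = ln(250/230) + (0.046 − 0.051 + 0.37²/2)·0.5 = 0.0834 + 0.0317 = 0.1151
d₁ = 0.1151 / 0.2616 = 0.4400 ⇒ 0.44
√T = √0.5 = 0.7071
φ(d₁) = φ(0.44) = 0.3621
exp(−qT) = exp(−0.051·0.5) = 0.9748
vega = S·exp(−qT)·φ(d₁)·√T = 250·0.9748·0.3621·0.7071 = 62.3972
(Vega is the same for a European call and put with the same parameters.)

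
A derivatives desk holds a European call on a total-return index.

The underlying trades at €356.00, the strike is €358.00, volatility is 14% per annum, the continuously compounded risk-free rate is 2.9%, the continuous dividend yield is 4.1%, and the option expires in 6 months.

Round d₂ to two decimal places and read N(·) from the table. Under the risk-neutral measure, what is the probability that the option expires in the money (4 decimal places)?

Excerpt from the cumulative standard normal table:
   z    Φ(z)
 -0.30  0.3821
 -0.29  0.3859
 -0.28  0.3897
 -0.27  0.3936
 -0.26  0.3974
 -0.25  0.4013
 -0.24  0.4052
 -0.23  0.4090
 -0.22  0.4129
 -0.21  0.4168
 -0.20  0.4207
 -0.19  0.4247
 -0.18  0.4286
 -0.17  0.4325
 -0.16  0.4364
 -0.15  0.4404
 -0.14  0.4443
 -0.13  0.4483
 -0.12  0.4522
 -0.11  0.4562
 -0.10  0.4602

0.4325

σ√T = 0.14·√0.5 = 0.0990
d₁ = [ln(356/358) + (0.029 − 0.041 + ½·0.14²)·0.5] / (σ√T) = (-0.0056 − 0.0011) / 0.0990 = -0.0677 ≈ -0.07
d₂ = -0.0677 − 0.0990 = -0.1667 ≈ -0.17
Pr(exercise) under Q = N(d₂) = 0.4325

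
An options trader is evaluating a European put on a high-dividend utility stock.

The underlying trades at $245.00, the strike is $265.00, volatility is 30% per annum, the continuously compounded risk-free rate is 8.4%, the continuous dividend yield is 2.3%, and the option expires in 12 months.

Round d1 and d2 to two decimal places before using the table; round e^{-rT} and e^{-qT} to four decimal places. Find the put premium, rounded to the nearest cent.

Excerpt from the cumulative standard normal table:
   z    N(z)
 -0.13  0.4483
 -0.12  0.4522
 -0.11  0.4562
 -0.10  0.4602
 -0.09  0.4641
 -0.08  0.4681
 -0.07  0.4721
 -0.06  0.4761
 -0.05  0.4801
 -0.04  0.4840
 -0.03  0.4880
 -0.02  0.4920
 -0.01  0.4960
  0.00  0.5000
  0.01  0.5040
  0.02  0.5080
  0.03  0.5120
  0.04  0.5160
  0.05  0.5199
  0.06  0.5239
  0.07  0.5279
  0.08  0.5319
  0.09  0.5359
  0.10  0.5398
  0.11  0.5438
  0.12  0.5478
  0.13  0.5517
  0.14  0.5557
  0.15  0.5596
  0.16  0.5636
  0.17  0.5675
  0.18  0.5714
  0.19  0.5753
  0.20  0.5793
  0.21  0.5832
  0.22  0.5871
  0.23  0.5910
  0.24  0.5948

σ√T = 0.3 × 1.0000 = 0.3000
d₁ = [ln(245/265) + (0.084 − 0.023 + 0.3²/2)·1] / 0.3000 = [-0.0785 + 0.1060] / 0.3000 = 0.0918 which rounds to 0.09
d₂ = d₁ − σ√T = 0.0918 − 0.3000 = -0.2082 which rounds to -0.21
e^(−qT) = e^(−0.023·1) = 0.9773;  e^(−rT) = e^(−0.084·1) = 0.9194
N(−d₂) = N(0.21) = 0.5832;  N(−d₁) = N(-0.09) = 0.4641
P = 265·0.9194·0.5832 − 245·0.9773·0.4641 = 142.0914 − 111.1234 = 30.9680

$30.97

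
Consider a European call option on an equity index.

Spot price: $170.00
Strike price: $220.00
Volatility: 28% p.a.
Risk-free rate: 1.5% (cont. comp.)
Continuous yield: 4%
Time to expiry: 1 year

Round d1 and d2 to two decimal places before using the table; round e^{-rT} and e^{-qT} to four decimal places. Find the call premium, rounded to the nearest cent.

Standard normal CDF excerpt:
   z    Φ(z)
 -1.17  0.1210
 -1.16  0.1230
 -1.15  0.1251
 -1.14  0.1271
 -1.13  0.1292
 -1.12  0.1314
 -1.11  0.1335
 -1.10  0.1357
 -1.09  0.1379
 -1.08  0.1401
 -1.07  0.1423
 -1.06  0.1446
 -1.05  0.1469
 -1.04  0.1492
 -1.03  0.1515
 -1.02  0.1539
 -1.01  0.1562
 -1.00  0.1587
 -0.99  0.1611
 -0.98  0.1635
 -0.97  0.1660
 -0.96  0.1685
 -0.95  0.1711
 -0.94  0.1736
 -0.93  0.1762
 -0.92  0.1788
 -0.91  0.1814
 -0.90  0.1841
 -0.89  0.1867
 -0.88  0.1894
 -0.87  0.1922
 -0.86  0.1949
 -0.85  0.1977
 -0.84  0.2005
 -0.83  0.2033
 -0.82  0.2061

$4.28

T = 1;  σ√T = 0.2800
d₁ = [ln(170/220) + (0.015 − 0.04 + ½·0.28²)·1] / (σ√T) = (-0.2578 + 0.0142) / 0.2800 = -0.8701 ≈ -0.87
d₂ = -0.8701 − 0.2800 = -1.1501 ≈ -1.15
e^(−qT) = e^(−0.04·1) = 0.9608;  e^(−rT) = e^(−0.015·1) = 0.9851
N(d₁) = N(-0.87) = 0.1922;  N(d₂) = N(-1.15) = 0.1251
C = 170·0.9608·0.1922 − 220·0.9851·0.1251 = 31.3932 − 27.1119 = 4.2813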